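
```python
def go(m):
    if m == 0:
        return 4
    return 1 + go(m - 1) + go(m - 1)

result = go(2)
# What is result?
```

go(m) = 1 + 2·go(m-1), go(0)=4. Closed form: (4+1)·2^2 - 1 = 19.

Answer: 19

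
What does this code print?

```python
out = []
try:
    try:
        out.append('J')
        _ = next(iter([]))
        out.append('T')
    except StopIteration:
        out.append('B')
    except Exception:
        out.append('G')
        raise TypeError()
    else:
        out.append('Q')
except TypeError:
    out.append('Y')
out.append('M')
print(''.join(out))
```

Execution trace: 'J' (inner try body) → 'B' (inner except StopIteration) → 'M' (after the try/except). Output: JBM

Answer: JBM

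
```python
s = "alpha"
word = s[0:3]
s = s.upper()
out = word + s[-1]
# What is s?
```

Trace:
`s = "alpha"` → s = 'alpha'
`word = s[0:3]` → word = 'alp'
`s = s.upper()` → s = 'ALPHA'
`out = word + s[-1]` → out = 'alpA'
So s = 'ALPHA'

Answer: 'ALPHA'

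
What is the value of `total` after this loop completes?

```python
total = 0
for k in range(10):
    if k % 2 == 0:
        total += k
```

Sum of even numbers 0 to 9
`total` takes the values: 0 → 2 → 6 → 12 → 20

Answer: 20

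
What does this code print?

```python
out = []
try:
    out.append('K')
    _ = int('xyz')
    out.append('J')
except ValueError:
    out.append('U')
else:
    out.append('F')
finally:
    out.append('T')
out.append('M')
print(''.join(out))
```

Execution trace: 'K' (try body) → 'U' (except ValueError) → 'T' (finally) → 'M' (after the try/except). Output: KUTM

Answer: KUTM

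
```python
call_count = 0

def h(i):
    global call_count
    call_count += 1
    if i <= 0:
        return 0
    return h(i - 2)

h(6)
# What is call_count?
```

Linear recursion stepping by 2: 4 calls from i=6 down to ≤0.

Answer: 4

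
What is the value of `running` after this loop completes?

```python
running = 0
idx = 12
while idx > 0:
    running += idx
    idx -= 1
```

Sum 12 down to 1
`running` takes the values: 0 → 12 → 23 → 33 → 42 → 50 → 57 → 63 → 68 → 72 → 75 → 77 → 78

Answer: 78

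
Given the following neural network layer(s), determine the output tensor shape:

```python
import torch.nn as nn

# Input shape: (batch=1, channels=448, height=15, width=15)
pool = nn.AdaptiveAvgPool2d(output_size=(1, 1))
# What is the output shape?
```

Input: (1, 448, 15, 15) -> Output: (1, 448, 1, 1)

Answer: (1, 448, 1, 1)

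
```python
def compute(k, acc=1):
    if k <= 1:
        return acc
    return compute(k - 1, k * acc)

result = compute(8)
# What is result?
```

Accumulator trace (n, acc): (8, 1) -> (7, 8) -> (6, 56) -> (5, 336) -> (4, 1680) -> (3, 6720) -> (2, 20160) -> (1, 40320) -> return 40320

Answer: 40320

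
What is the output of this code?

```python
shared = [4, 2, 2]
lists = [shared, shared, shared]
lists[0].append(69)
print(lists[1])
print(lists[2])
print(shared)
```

Key concept: list of same reference.
Step by step:
`shared = [4, 2, 2]` → shared = [4, 2, 2]
`lists = [shared, shared, shared]` → lists = [[4, 2, 2], [4, 2, 2], [4, 2, 2]]
`lists[0].append(69)` → shared = [4, 2, 2, 69]; lists = [[4, 2, 2, 69], [4, 2, 2, 69], [4, 2, 2, 69]]
`print(lists[1])` → prints [4, 2, 2, 69]
`print(lists[2])` → prints [4, 2, 2, 69]
`print(shared)` → prints [4, 2, 2, 69]

Answer:
[4, 2, 2, 69]
[4, 2, 2, 69]
[4, 2, 2, 69]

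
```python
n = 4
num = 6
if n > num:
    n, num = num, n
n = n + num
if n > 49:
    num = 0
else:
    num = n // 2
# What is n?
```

Trace:
`n = 4` → n = 4
`num = 6` → num = 6
`if n > num: ...` → n > num is False → no variable changes
`n = n + num` → n = 10
`if n > 49: ...` → n > 49 is False, take else branch → num = 5
So n = 10

Answer: 10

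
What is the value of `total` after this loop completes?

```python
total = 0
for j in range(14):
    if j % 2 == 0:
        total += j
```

Sum of even numbers 0 to 13
`total` takes the values: 0 → 2 → 6 → 12 → 20 → 30 → 42

Answer: 42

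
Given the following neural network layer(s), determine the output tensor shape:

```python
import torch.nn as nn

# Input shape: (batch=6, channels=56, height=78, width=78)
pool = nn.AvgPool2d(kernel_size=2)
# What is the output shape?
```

Input: (6, 56, 78, 78) -> Output: (6, 56, 39, 39)

Answer: (6, 56, 39, 39)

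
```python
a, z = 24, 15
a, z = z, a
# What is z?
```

Trace:
`a, z = 24, 15` → a = 24; z = 15
`a, z = z, a` → a = 15; z = 24
So z = 24

Answer: 24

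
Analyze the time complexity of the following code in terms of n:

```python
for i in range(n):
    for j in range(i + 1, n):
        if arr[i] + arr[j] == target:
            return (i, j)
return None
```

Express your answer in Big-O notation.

This is Two sum brute force. Time complexity: O(n²).

Answer: O(n²)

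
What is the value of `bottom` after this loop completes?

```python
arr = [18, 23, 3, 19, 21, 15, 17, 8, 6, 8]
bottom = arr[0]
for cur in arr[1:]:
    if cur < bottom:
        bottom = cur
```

Minimum of [18, 23, 3, 19, 21, 15, 17, 8, 6, 8]
`bottom` takes the values: 18 → 3

Answer: 3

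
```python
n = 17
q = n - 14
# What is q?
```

Trace:
`n = 17` → n = 17
`q = n - 14` → q = 3
So q = 3

Answer: 3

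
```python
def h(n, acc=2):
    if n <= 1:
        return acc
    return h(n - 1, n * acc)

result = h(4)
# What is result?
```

Accumulator trace (n, acc): (4, 2) -> (3, 8) -> (2, 24) -> (1, 48) -> return 48

Answer: 48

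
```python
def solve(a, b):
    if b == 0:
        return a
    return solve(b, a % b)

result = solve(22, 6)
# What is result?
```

solve(22, 6) -> solve(6, 4) -> solve(4, 2) -> solve(2, 0) -> 2

Answer: 2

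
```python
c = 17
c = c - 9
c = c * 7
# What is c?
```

Trace:
`c = 17` → c = 17
`c = c - 9` → c = 8
`c = c * 7` → c = 56
So c = 56

Answer: 56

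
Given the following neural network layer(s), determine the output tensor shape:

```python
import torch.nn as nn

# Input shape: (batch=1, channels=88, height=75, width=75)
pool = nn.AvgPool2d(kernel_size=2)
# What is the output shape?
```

Input: (1, 88, 75, 75) -> Output: (1, 88, 37, 37)

Answer: (1, 88, 37, 37)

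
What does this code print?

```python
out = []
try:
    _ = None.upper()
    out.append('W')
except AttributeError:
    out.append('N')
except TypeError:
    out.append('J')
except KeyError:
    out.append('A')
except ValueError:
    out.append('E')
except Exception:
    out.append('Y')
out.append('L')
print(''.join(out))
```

Execution trace: 'N' (except AttributeError) → 'L' (after the try/except). Output: NL

Answer: NL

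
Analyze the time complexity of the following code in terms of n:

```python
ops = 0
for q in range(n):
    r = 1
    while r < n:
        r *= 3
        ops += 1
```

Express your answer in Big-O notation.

Each loop level contributes: n × log n. Multiplying the contributions gives O(n log n).

Answer: O(n log n)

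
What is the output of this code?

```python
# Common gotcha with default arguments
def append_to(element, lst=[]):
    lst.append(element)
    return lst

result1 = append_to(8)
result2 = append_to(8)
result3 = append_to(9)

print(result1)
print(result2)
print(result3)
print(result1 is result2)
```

Key concept: mutable default argument gotcha.
Step by step:
`result1 = append_to(8)` → result1 = [8]
`result2 = append_to(8)` → result1 = [8, 8] (same object as result2); result2 = [8, 8] (same object as result1)
`result3 = append_to(9)` → result1 = [8, 8, 9] (same object as result2, result3); result2 = [8, 8, 9] (same object as result1, result3); result3 = [8, 8, 9] (same object as result1, result2)
`print(result1)` → prints [8, 8, 9]
`print(result2)` → prints [8, 8, 9]
`print(result3)` → prints [8, 8, 9]
`print(result1 is result2)` → prints True

Answer:
[8, 8, 9]
[8, 8, 9]
[8, 8, 9]
True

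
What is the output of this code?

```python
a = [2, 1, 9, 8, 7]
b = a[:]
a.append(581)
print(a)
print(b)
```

Key concept: slice [:] creates copy.
Step by step:
`a = [2, 1, 9, 8, 7]` → a = [2, 1, 9, 8, 7]
`b = a[:]` → b = [2, 1, 9, 8, 7]
`a.append(581)` → a = [2, 1, 9, 8, 7, 581]
`print(a)` → prints [2, 1, 9, 8, 7, 581]
`print(b)` → prints [2, 1, 9, 8, 7]

Answer:
[2, 1, 9, 8, 7, 581]
[2, 1, 9, 8, 7]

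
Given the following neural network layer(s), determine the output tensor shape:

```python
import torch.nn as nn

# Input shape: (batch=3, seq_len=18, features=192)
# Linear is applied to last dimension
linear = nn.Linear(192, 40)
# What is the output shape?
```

Input: (3, 18, 192) -> Output: (3, 18, 40)

Answer: (3, 18, 40)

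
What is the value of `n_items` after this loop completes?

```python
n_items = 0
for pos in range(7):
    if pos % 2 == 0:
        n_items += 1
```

Count numbers divisible by 2 in range(7)
`n_items` takes the values: 0 → 1 → 2 → 3 → 4

Answer: 4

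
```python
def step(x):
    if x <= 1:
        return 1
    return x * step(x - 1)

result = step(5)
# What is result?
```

step(5) = 5 * 4 * 3 * 2 * 1 = 120

Answer: 120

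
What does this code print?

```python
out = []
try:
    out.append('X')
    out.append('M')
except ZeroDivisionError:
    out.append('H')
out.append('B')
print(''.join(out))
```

Execution trace: 'X' (try body) → 'M' (try body, no exception) → 'B' (after the try/except). Output: XMB

Answer: XMB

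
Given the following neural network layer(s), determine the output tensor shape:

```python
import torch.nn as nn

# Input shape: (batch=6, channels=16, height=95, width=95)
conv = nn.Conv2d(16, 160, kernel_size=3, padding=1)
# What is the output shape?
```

Input: (6, 16, 95, 95) -> Output: (6, 160, 95, 95)

Answer: (6, 160, 95, 95)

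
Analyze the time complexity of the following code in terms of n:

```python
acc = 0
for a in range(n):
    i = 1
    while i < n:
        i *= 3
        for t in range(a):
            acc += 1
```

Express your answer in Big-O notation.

Each loop level contributes: n × log n × n. Multiplying the contributions gives O(n^2 log n).

Answer: O(n^2 log n)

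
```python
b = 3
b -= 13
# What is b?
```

Trace:
`b = 3` → b = 3
`b -= 13` → b = -10
So b = -10

Answer: -10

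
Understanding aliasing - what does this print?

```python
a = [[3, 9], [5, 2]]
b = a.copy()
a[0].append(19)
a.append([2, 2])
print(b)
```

Key concept: shallow copy with nested lists.
Step by step:
`a = [[3, 9], [5, 2]]` → a = [[3, 9], [5, 2]]
`b = a.copy()` → b = [[3, 9], [5, 2]]
`a[0].append(19)` → a = [[3, 9, 19], [5, 2]]; b = [[3, 9, 19], [5, 2]]
`a.append([2, 2])` → a = [[3, 9, 19], [5, 2], [2, 2]]
`print(b)` → prints [[3, 9, 19], [5, 2]]

Answer: [[3, 9, 19], [5, 2]]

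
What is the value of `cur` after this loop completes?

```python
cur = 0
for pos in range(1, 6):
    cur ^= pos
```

XOR of 1 to 5
`cur` takes the values: 0 → 1 → 3 → 0 → 4 → 1

Answer: 1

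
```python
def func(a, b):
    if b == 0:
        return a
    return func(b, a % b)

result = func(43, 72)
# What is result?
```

func(43, 72) -> func(72, 43) -> func(43, 29) -> func(29, 14) -> func(14, 1) -> func(1, 0) -> 1

Answer: 1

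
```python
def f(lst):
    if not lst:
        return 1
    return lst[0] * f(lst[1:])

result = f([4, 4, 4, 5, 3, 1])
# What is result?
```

Product over [4, 4, 4, 5, 3, 1] = 4 * 4 * 4 * 5 * 3 * 1 = 960

Answer: 960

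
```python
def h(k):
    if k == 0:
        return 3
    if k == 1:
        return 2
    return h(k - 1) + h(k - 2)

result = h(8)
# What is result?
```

Build up from base cases: h(0)=3, h(1)=2, h(2)=5, h(3)=7, h(4)=12, h(5)=19, h(6)=31, ..., h(8)=81

Answer: 81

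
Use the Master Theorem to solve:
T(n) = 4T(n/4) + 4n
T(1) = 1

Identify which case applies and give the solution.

a=4, b=4, f(n)=4n. log_4(4) = 1. Since c=1 = 1, Case 2 applies: T(n) = Θ(n^log_b(a) · log n) = O(n log n).

Answer: O(n log n) - Case 2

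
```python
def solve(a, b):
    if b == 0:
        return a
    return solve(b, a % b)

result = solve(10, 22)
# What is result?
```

solve(10, 22) -> solve(22, 10) -> solve(10, 2) -> solve(2, 0) -> 2

Answer: 2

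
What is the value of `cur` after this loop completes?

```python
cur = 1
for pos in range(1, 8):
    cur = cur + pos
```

Start at 1, add 1 through 7
`cur` takes the values: 1 → 2 → 4 → 7 → 11 → 16 → 22 → 29

Answer: 29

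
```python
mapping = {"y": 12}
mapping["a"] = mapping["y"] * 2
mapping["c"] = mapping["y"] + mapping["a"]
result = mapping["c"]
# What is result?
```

Trace:
`mapping = {"y": 12}` → mapping = {'y': 12}
`mapping["a"] = mapping["y"] * 2` → mapping = {'y': 12, 'a': 24}
`mapping["c"] = mapping["y"] + mapping["a"]` → mapping = {'y': 12, 'a': 24, 'c': 36}
`result = mapping["c"]` → result = 36
So result = 36

Answer: 36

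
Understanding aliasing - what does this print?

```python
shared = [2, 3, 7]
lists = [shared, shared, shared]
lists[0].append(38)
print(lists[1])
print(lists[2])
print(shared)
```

Key concept: list of same reference.
Step by step:
`shared = [2, 3, 7]` → shared = [2, 3, 7]
`lists = [shared, shared, shared]` → lists = [[2, 3, 7], [2, 3, 7], [2, 3, 7]]
`lists[0].append(38)` → shared = [2, 3, 7, 38]; lists = [[2, 3, 7, 38], [2, 3, 7, 38], [2, 3, 7, 38]]
`print(lists[1])` → prints [2, 3, 7, 38]
`print(lists[2])` → prints [2, 3, 7, 38]
`print(shared)` → prints [2, 3, 7, 38]

Answer:
[2, 3, 7, 38]
[2, 3, 7, 38]
[2, 3, 7, 38]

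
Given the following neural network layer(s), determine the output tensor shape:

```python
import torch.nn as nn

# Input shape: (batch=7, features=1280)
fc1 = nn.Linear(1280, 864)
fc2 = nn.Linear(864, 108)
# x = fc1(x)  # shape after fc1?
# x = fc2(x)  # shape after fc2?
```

Input: (7, 1280) -> after fc1: (7, 864) -> Output: (7, 108)

Answer: (7, 108)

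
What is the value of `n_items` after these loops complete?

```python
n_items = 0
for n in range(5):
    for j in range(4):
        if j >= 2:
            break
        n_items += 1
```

Inner breaks at 2, outer runs 5 times
`n_items` takes the values: 0 → 1 → 2 → 3 → 4 → 5 → 6 → 7 → 8 → 9 → 10

Answer: 10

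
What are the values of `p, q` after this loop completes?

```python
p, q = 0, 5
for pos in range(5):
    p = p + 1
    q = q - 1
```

p goes 0→5, q goes 5→0
`p, q` takes the values: (0, 5) → (1, 5) → (1, 4) → (2, 4) → (2, 3) → (3, 3) → (3, 2) → (4, 2) → (4, 1) → (5, 1) → (5, 0)

Answer: 5, 0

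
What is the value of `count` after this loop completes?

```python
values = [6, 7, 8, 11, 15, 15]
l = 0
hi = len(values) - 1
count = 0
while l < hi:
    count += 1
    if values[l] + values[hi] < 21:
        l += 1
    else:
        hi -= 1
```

Steps to find pair summing to 21
`count` takes the values: 0 → 1 → 2 → 3 → 4 → 5

Answer: 5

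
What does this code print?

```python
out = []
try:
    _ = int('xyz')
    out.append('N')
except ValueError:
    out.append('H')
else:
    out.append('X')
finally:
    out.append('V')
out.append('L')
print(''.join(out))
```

Execution trace: 'H' (except ValueError) → 'V' (finally) → 'L' (after the try/except). Output: HVL

Answer: HVL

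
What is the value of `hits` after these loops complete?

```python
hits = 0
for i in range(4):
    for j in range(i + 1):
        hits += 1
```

Triangle: 1 + 2 + ... + 4
`hits` takes the values: 0 → 1 → 2 → 3 → 4 → 5 → 6 → 7 → 8 → 9 → 10

Answer: 10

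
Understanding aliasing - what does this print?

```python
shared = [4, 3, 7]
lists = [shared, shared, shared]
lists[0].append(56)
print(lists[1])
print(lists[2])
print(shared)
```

Key concept: list of same reference.
Step by step:
`shared = [4, 3, 7]` → shared = [4, 3, 7]
`lists = [shared, shared, shared]` → lists = [[4, 3, 7], [4, 3, 7], [4, 3, 7]]
`lists[0].append(56)` → shared = [4, 3, 7, 56]; lists = [[4, 3, 7, 56], [4, 3, 7, 56], [4, 3, 7, 56]]
`print(lists[1])` → prints [4, 3, 7, 56]
`print(lists[2])` → prints [4, 3, 7, 56]
`print(shared)` → prints [4, 3, 7, 56]

Answer:
[4, 3, 7, 56]
[4, 3, 7, 56]
[4, 3, 7, 56]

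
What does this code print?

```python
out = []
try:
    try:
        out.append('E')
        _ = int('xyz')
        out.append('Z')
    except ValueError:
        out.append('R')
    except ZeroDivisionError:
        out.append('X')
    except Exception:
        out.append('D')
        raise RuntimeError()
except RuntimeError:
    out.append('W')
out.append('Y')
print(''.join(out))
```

Execution trace: 'E' (inner try body) → 'R' (inner except ValueError) → 'Y' (after the try/except). Output: ERY

Answer: ERY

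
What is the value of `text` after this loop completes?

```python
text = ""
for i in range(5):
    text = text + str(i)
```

Concatenate digits 0 to 4
`text` takes the values: "" → "0" → "01" → "012" → "0123" → "01234"

Answer: "01234"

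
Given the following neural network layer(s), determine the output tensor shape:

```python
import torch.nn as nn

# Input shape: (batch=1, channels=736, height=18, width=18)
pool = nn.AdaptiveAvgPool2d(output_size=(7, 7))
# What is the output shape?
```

Input: (1, 736, 18, 18) -> Output: (1, 736, 7, 7)

Answer: (1, 736, 7, 7)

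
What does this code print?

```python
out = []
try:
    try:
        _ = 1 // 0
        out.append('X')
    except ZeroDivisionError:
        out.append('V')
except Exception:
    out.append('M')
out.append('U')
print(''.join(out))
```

Execution trace: 'V' (inner except ZeroDivisionError) → 'U' (after the try/except). Output: VU

Answer: VU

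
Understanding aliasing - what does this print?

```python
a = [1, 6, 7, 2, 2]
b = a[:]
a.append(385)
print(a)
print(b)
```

Key concept: slice [:] creates copy.
Step by step:
`a = [1, 6, 7, 2, 2]` → a = [1, 6, 7, 2, 2]
`b = a[:]` → b = [1, 6, 7, 2, 2]
`a.append(385)` → a = [1, 6, 7, 2, 2, 385]
`print(a)` → prints [1, 6, 7, 2, 2, 385]
`print(b)` → prints [1, 6, 7, 2, 2]

Answer:
[1, 6, 7, 2, 2, 385]
[1, 6, 7, 2, 2]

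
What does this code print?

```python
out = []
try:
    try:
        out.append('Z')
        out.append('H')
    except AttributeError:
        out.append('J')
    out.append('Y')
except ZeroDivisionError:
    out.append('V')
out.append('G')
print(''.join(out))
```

Execution trace: 'Z' (inner try body) → 'H' (inner try body, no exception) → 'Y' (try body, no exception) → 'G' (after the try/except). Output: ZHYG

Answer: ZHYG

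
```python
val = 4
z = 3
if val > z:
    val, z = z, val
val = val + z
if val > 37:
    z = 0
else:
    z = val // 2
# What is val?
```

Trace:
`val = 4` → val = 4
`z = 3` → z = 3
`if val > z: ...` → val > z is True → val = 3; z = 4
`val = val + z` → val = 7
`if val > 37: ...` → val > 37 is False, take else branch → z = 3
So val = 7

Answer: 7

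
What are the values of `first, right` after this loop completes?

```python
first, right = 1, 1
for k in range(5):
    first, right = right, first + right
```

Fibonacci: after 5 iterations
`first, right` takes the values: (1, 1) → (1, 2) → (2, 3) → (3, 5) → (5, 8) → (8, 13)

Answer: 8, 13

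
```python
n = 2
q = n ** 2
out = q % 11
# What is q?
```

Trace:
`n = 2` → n = 2
`q = n ** 2` → q = 4
`out = q % 11` → out = 4
So q = 4

Answer: 4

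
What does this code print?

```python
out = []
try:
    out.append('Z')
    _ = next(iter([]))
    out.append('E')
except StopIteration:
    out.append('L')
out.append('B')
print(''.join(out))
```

Execution trace: 'Z' (try body) → 'L' (except StopIteration) → 'B' (after the try/except). Output: ZLB

Answer: ZLB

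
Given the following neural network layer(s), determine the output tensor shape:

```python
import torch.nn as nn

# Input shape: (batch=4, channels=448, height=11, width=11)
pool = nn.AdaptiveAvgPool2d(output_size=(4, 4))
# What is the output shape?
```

Input: (4, 448, 11, 11) -> Output: (4, 448, 4, 4)

Answer: (4, 448, 4, 4)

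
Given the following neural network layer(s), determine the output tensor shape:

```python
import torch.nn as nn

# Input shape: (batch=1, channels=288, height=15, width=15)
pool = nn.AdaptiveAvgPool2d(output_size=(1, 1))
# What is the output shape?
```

Input: (1, 288, 15, 15) -> Output: (1, 288, 1, 1)

Answer: (1, 288, 1, 1)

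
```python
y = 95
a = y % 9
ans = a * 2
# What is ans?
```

Trace:
`y = 95` → y = 95
`a = y % 9` → a = 5
`ans = a * 2` → ans = 10
So ans = 10

Answer: 10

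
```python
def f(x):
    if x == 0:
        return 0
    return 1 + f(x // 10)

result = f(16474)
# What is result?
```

Count of digits of 16474: 5

Answer: 5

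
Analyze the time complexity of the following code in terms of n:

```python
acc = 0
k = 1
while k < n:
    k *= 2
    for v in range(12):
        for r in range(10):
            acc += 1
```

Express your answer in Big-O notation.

Each loop level contributes: log n × 1 × 1. Multiplying the contributions gives O(log n).

Answer: O(log n)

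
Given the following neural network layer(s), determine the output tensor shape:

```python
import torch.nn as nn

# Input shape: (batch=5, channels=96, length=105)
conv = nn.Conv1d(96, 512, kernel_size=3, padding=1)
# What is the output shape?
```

Input: (5, 96, 105) -> Output: (5, 512, 105)

Answer: (5, 512, 105)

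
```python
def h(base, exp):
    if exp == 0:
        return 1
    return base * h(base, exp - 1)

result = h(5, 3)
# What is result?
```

h(5, 3) = 5 * 5 * 5 = 125

Answer: 125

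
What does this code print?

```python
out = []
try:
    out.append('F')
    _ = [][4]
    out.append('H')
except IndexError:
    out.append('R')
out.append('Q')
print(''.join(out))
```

Execution trace: 'F' (try body) → 'R' (except IndexError) → 'Q' (after the try/except). Output: FRQ

Answer: FRQ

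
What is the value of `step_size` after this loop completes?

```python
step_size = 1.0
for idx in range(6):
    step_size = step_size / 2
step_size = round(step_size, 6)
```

Halving LR 6 times: 1 / 2^6
`step_size` takes the values: 1.0 → 0.5 → 0.25 → 0.125 → 0.0625 → 0.03125 → 0.015625

Answer: 0.015625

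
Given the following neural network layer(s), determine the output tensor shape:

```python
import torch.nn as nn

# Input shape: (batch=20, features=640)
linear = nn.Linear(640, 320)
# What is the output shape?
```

Input: (20, 640) -> Output: (20, 320)

Answer: (20, 320)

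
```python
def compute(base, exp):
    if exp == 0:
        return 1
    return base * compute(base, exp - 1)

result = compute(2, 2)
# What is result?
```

compute(2, 2) = 2 * 2 = 4

Answer: 4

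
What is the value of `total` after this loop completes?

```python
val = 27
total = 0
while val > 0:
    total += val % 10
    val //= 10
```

Sum digits of 27
`total` takes the values: 0 → 7 → 9

Answer: 9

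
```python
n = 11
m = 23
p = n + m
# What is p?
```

Trace:
`n = 11` → n = 11
`m = 23` → m = 23
`p = n + m` → p = 34
So p = 34

Answer: 34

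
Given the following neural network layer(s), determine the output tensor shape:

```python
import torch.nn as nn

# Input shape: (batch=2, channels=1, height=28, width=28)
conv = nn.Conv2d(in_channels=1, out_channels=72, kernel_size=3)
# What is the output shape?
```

Input: (2, 1, 28, 28) -> Output: (2, 72, 26, 26)

Answer: (2, 72, 26, 26)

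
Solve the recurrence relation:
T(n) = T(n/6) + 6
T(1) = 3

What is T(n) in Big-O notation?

Each step divides n by 6 and adds 6. After log_6(n) steps we reach T(1)=3. So T(n) = 6·log_6(n) + 3 = O(log n).

Answer: O(log n)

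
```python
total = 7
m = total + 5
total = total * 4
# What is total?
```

Trace:
`total = 7` → total = 7
`m = total + 5` → m = 12
`total = total * 4` → total = 28
So total = 28

Answer: 28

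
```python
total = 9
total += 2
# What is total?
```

Trace:
`total = 9` → total = 9
`total += 2` → total = 11
So total = 11

Answer: 11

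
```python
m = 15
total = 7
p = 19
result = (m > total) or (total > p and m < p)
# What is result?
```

Trace:
`m = 15` → m = 15
`total = 7` → total = 7
`p = 19` → p = 19
`result = (m > total) or (total > p and m < p)` → result = True
So result = True

Answer: True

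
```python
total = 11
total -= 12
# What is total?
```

Trace:
`total = 11` → total = 11
`total -= 12` → total = -1
So total = -1

Answer: -1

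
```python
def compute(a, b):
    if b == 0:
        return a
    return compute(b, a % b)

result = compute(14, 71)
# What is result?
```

compute(14, 71) -> compute(71, 14) -> compute(14, 1) -> compute(1, 0) -> 1

Answer: 1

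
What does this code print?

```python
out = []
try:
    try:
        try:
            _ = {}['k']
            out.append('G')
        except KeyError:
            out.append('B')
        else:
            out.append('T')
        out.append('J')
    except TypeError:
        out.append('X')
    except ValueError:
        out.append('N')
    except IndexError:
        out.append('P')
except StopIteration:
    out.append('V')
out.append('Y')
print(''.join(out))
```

Execution trace: 'B' (inner except KeyError) → 'J' (try body, no exception) → 'Y' (after the try/except). Output: BJY

Answer: BJY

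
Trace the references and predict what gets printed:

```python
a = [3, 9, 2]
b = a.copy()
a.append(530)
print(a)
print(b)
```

Key concept: list.copy() creates independent copy.
Step by step:
`a = [3, 9, 2]` → a = [3, 9, 2]
`b = a.copy()` → b = [3, 9, 2]
`a.append(530)` → a = [3, 9, 2, 530]
`print(a)` → prints [3, 9, 2, 530]
`print(b)` → prints [3, 9, 2]

Answer:
[3, 9, 2, 530]
[3, 9, 2]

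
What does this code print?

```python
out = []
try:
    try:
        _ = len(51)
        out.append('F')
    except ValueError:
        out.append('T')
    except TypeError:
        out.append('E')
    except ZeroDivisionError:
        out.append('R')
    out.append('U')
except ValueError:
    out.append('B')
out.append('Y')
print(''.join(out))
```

Execution trace: 'E' (inner except TypeError) → 'U' (try body, no exception) → 'Y' (after the try/except). Output: EUY

Answer: EUY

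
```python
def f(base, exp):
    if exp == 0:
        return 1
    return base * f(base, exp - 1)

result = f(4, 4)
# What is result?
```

f(4, 4) = 4 * 4 * 4 * 4 = 256

Answer: 256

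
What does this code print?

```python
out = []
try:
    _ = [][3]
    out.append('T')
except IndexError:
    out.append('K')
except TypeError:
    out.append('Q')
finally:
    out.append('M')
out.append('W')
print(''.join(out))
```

Execution trace: 'K' (except IndexError) → 'M' (finally) → 'W' (after the try/except). Output: KMW

Answer: KMW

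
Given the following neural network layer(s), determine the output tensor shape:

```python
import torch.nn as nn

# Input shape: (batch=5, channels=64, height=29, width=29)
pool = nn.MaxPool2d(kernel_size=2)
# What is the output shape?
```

Input: (5, 64, 29, 29) -> Output: (5, 64, 14, 14)

Answer: (5, 64, 14, 14)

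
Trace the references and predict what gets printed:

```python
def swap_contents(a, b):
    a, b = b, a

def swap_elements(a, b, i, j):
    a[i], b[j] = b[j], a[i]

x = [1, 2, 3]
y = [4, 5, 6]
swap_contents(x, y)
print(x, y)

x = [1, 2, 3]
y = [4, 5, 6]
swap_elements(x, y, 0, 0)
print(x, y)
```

Key concept: parameter rebinding vs mutation.
Step by step:
`x = [1, 2, 3]` → x = [1, 2, 3]
`y = [4, 5, 6]` → y = [4, 5, 6]
`swap_contents(x, y)` → no visible change to tracked variables
`print(x, y)` → prints [1, 2, 3] [4, 5, 6]
`x = [1, 2, 3]` → x = [1, 2, 3]
`y = [4, 5, 6]` → y = [4, 5, 6]
`swap_elements(x, y, 0, 0)` → x = [4, 2, 3]; y = [1, 5, 6]
`print(x, y)` → prints [4, 2, 3] [1, 5, 6]

Answer:
[1, 2, 3] [4, 5, 6]
[4, 2, 3] [1, 5, 6]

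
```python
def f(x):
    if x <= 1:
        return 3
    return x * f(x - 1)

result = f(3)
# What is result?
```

f(3) = 3 * 2 * 3 = 18

Answer: 18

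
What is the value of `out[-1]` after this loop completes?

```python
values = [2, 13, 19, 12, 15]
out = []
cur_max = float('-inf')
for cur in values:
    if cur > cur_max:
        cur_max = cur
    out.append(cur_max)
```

Running max ends at 19
`out` takes the values: [] → [2] → [2, 13] → [2, 13, 19] → [2, 13, 19, 19] → [2, 13, 19, 19, 19]
So `out[-1]` = 19

Answer: 19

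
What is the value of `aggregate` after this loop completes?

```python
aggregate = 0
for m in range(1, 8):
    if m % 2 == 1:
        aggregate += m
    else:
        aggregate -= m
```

Add odd, subtract even
`aggregate` takes the values: 0 → 1 → -1 → 2 → -2 → 3 → -3 → 4

Answer: 4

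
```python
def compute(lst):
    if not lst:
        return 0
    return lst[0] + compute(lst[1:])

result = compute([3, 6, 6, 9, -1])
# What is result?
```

3 + 6 + 6 + 9 + (-1) + 0 = 23

Answer: 23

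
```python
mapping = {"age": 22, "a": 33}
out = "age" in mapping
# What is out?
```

Trace:
`mapping = {"age": 22, "a": 33}` → mapping = {'age': 22, 'a': 33}
`out = "age" in mapping` → out = True
So out = True

Answer: True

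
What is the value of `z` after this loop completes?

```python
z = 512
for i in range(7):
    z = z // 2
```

Halve 7 times: 512 // 2^7 = 4
`z` takes the values: 512 → 256 → 128 → 64 → 32 → 16 → 8 → 4

Answer: 4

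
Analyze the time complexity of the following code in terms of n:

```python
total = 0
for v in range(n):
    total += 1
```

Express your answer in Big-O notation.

Each loop level contributes: n. Multiplying the contributions gives O(n).

Answer: O(n)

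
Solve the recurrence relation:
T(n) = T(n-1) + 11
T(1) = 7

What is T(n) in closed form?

Unrolling: T(n) = T(1) + 11·(n-1) = 7 + 11(n-1) = 11n - 4.

Answer: T(n) = 11n - 4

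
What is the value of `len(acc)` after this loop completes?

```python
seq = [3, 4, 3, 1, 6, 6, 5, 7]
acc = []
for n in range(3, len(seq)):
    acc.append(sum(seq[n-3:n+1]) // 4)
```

Number of 4-element averages
`acc` takes the values: [] → [2] → [2, 3] → [2, 3, 4] → [2, 3, 4, 4] → [2, 3, 4, 4, 6]
So `len(acc)` = 5

Answer: 5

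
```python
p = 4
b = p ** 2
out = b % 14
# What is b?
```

Trace:
`p = 4` → p = 4
`b = p ** 2` → b = 16
`out = b % 14` → out = 2
So b = 16

Answer: 16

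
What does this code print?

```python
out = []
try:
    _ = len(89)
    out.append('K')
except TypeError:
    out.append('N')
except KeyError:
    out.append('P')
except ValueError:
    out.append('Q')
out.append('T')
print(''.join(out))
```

Execution trace: 'N' (except TypeError) → 'T' (after the try/except). Output: NT

Answer: NT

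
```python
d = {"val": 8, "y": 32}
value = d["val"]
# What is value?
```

Trace:
`d = {"val": 8, "y": 32}` → d = {'val': 8, 'y': 32}
`value = d["val"]` → value = 8
So value = 8

Answer: 8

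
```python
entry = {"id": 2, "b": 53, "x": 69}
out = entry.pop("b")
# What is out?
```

Trace:
`entry = {"id": 2, "b": 53, "x": 69}` → entry = {'id': 2, 'b': 53, 'x': 69}
`out = entry.pop("b")` → entry = {'id': 2, 'x': 69}; out = 53
So out = 53

Answer: 53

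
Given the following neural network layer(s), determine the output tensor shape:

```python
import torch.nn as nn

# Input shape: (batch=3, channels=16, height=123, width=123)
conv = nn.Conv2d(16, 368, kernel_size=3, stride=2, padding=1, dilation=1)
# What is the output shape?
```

Input: (3, 16, 123, 123) -> Output: (3, 368, 62, 62)

Answer: (3, 368, 62, 62)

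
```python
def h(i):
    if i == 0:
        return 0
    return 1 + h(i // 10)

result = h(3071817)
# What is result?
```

Count of digits of 3071817: 7

Answer: 7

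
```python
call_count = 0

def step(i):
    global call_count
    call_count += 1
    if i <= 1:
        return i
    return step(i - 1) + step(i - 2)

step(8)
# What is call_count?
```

Calls(i) = 1 + Calls(i-1) + Calls(i-2); Calls(0)=Calls(1)=1. For i=8 this gives 67.

Answer: 67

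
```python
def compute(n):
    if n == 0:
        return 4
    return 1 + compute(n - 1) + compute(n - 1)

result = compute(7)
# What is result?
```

compute(n) = 1 + 2·compute(n-1), compute(0)=4. Closed form: (4+1)·2^7 - 1 = 639.

Answer: 639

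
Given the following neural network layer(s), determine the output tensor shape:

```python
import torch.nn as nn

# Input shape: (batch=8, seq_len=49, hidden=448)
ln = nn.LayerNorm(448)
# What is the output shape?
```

Input: (8, 49, 448) -> Output: (8, 49, 448)

Answer: (8, 49, 448)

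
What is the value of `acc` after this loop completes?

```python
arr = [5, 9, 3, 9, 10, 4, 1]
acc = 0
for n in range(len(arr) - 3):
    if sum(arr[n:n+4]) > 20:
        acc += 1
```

Count windows with sum > 20
`acc` takes the values: 0 → 1 → 2 → 3 → 4

Answer: 4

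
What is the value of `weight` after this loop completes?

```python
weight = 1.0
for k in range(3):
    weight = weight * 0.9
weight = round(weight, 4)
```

Exponential decay: 1.0 * 0.9^3
`weight` takes the values: 1.0 → 0.9 → 0.81 → 0.729

Answer: 0.729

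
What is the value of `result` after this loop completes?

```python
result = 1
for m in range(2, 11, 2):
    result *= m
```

Product of even numbers 2 to 10
`result` takes the values: 1 → 2 → 8 → 48 → 384 → 3840

Answer: 3840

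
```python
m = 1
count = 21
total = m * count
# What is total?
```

Trace:
`m = 1` → m = 1
`count = 21` → count = 21
`total = m * count` → total = 21
So total = 21

Answer: 21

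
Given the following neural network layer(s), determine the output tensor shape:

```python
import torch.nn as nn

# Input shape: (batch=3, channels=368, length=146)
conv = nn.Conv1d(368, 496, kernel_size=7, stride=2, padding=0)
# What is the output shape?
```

Input: (3, 368, 146) -> Output: (3, 496, 70)

Answer: (3, 496, 70)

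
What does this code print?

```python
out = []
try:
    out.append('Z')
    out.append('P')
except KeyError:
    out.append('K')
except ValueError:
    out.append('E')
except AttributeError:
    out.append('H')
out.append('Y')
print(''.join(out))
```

Execution trace: 'Z' (try body) → 'P' (try body, no exception) → 'Y' (after the try/except). Output: ZPY

Answer: ZPY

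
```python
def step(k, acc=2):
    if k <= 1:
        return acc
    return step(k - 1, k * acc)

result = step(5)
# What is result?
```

Accumulator trace (n, acc): (5, 2) -> (4, 10) -> (3, 40) -> (2, 120) -> (1, 240) -> return 240

Answer: 240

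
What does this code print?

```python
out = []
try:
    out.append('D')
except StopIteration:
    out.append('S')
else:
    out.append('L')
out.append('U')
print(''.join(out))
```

Execution trace: 'D' (try body, no exception) → 'L' (else) → 'U' (after the try/except). Output: DLU

Answer: DLU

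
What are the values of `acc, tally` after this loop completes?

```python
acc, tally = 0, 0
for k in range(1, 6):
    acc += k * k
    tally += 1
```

Sum of squares and count
`acc, tally` takes the values: (0, 0) → (1, 0) → (1, 1) → (5, 1) → (5, 2) → (14, 2) → (14, 3) → (30, 3) → (30, 4) → (55, 4) → (55, 5)

Answer: 55, 5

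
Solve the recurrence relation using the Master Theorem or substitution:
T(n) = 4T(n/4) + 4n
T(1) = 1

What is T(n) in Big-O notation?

By Master Theorem: a=4, b=4, f(n)=4n. Since log_4(4) = 1 and f(n) = Θ(n^1), Case 2 applies. T(n) = O(n log n).

Answer: O(n log n)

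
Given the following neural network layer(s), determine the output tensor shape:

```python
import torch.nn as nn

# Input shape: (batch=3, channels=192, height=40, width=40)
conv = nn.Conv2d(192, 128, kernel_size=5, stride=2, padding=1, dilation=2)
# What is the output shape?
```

Input: (3, 192, 40, 40) -> Output: (3, 128, 17, 17)

Answer: (3, 128, 17, 17)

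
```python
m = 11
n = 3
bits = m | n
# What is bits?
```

Trace:
`m = 11` → m = 11
`n = 3` → n = 3
`bits = m | n` → bits = 11
So bits = 11

Answer: 11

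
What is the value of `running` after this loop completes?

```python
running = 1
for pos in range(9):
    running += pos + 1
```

Start at 1, add 1 to 9 = 46
`running` takes the values: 1 → 2 → 4 → 7 → 11 → 16 → 22 → 29 → 37 → 46

Answer: 46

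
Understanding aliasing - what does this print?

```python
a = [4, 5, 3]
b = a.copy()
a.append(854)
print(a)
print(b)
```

Key concept: list.copy() creates independent copy.
Step by step:
`a = [4, 5, 3]` → a = [4, 5, 3]
`b = a.copy()` → b = [4, 5, 3]
`a.append(854)` → a = [4, 5, 3, 854]
`print(a)` → prints [4, 5, 3, 854]
`print(b)` → prints [4, 5, 3]

Answer:
[4, 5, 3, 854]
[4, 5, 3]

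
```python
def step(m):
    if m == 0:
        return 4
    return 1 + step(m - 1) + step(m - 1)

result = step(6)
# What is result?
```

step(m) = 1 + 2·step(m-1), step(0)=4. Closed form: (4+1)·2^6 - 1 = 319.

Answer: 319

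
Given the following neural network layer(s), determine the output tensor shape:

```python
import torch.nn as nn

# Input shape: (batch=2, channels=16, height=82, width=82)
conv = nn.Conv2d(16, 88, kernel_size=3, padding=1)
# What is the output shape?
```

Input: (2, 16, 82, 82) -> Output: (2, 88, 82, 82)

Answer: (2, 88, 82, 82)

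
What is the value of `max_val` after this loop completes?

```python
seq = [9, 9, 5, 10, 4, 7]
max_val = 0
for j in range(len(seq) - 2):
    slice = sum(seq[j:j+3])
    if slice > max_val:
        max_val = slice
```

Max sum of 3-element window in [9, 9, 5, 10, 4, 7]
`max_val` takes the values: 0 → 23 → 24

Answer: 24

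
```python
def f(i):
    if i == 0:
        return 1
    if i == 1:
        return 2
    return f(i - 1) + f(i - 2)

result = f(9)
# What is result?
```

Build up from base cases: f(0)=1, f(1)=2, f(2)=3, f(3)=5, f(4)=8, f(5)=13, f(6)=21, ..., f(9)=89

Answer: 89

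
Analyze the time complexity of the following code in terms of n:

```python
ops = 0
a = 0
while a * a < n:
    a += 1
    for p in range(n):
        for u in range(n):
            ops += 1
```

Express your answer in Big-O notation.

Each loop level contributes: √n × n × n. Multiplying the contributions gives O(n^2√n).

Answer: O(n^2√n)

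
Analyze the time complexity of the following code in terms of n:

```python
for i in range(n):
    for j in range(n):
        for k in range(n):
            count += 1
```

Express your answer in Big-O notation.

This is Triple nested loop. Time complexity: O(n³).

Answer: O(n³)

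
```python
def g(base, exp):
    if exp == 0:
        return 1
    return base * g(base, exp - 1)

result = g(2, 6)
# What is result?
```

g(2, 6) = 2 * 2 * 2 * 2 * 2 * 2 = 64

Answer: 64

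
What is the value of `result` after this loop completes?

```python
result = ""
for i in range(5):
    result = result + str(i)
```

Concatenate digits 0 to 4
`result` takes the values: "" → "0" → "01" → "012" → "0123" → "01234"

Answer: "01234"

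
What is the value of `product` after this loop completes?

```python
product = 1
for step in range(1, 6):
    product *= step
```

5! = 120
`product` takes the values: 1 → 2 → 6 → 24 → 120

Answer: 120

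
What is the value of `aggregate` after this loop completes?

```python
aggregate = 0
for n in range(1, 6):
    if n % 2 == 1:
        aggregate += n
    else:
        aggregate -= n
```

Add odd, subtract even
`aggregate` takes the values: 0 → 1 → -1 → 2 → -2 → 3

Answer: 3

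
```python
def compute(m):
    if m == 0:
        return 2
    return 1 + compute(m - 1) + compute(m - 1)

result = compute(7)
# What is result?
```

compute(m) = 1 + 2·compute(m-1), compute(0)=2. Closed form: (2+1)·2^7 - 1 = 383.

Answer: 383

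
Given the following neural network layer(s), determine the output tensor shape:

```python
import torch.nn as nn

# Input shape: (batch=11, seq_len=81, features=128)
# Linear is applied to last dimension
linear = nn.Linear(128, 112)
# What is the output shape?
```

Input: (11, 81, 128) -> Output: (11, 81, 112)

Answer: (11, 81, 112)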